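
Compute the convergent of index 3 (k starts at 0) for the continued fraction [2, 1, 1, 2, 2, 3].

13/5

Using pₖ = aₖpₖ₋₁ + pₖ₋₂, qₖ = aₖqₖ₋₁ + qₖ₋₂ (with p₋₁=1, p₋₂=0, q₋₁=0, q₋₂=1):
  k=0: a=2, p=2, q=1
  k=1: a=1, p=3, q=1
  k=2: a=1, p=5, q=2
  k=3: a=2, p=13, q=5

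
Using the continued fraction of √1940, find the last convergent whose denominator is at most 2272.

85316/1937

√1940 = [44; 22, 88, …] (period length 2).
Convergents:
  p_0/q_0 = 44/1
  p_1/q_1 = 969/22
  p_2/q_2 = 85316/1937
  p_3/q_3 = 1877921/42636
q_2 = 1937 ≤ 2272 < 42636 = q_3, so the answer is 85316/1937.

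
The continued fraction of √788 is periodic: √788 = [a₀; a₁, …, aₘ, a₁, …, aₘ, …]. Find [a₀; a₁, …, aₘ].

[28; 14, 56]

a₀ = ⌊√788⌋ = 28.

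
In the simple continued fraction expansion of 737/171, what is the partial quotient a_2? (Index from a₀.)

737 = 4·171 + 53   →  a_0 = 4
171 = 3·53 + 12   →  a_1 = 3
53 = 4·12 + 5   →  a_2 = 4

4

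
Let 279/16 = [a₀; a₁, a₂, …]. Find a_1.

2

279 = 17·16 + 7   →  a_0 = 17
16 = 2·7 + 2   →  a_1 = 2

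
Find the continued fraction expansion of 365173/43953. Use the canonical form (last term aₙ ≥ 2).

[8; 3, 4, 10, 5, 1, 4, 11]

365173 = 8*43953 + 13549
43953 = 3*13549 + 3306
13549 = 4*3306 + 325
3306 = 10*325 + 56
325 = 5*56 + 45
56 = 1*45 + 11
45 = 4*11 + 1
11 = 11*1 + 0  (stop)
So 365173/43953 = [8; 3, 4, 10, 5, 1, 4, 11].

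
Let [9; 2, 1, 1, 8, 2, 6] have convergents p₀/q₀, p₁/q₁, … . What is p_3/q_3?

47/5

Using pₖ = aₖpₖ₋₁ + pₖ₋₂, qₖ = aₖqₖ₋₁ + qₖ₋₂ (with p₋₁=1, p₋₂=0, q₋₁=0, q₋₂=1):
  k=0: a=9, p=9, q=1
  k=1: a=2, p=19, q=2
  k=2: a=1, p=28, q=3
  k=3: a=1, p=47, q=5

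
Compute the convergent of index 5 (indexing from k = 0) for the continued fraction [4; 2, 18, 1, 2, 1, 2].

Using pₖ = aₖpₖ₋₁ + pₖ₋₂, qₖ = aₖqₖ₋₁ + qₖ₋₂ (with p₋₁=1, p₋₂=0, q₋₁=0, q₋₂=1):
  k=0: a=4, p=4, q=1
  k=1: a=2, p=9, q=2
  k=2: a=18, p=166, q=37
  k=3: a=1, p=175, q=39
  k=4: a=2, p=516, q=115
  k=5: a=1, p=691, q=154

691/154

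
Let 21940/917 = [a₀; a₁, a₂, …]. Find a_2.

21940 = 23·917 + 849   →  a_0 = 23
917 = 1·849 + 68   →  a_1 = 1
849 = 12·68 + 33   →  a_2 = 12

12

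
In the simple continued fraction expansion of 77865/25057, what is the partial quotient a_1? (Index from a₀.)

77865 = 3·25057 + 2694   →  a_0 = 3
25057 = 9·2694 + 811   →  a_1 = 9

9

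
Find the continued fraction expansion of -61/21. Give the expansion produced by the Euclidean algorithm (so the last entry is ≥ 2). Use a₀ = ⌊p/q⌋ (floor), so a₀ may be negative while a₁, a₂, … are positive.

[-3; 10, 2]

-61 = -3×21 + 2
21 = 10×2 + 1
2 = 2×1 + 0  (stop)
So -61/21 = [-3; 10, 2].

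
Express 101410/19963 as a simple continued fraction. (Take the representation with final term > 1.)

101410 = 5·19963 + 1595
19963 = 12·1595 + 823
1595 = 1·823 + 772
823 = 1·772 + 51
772 = 15·51 + 7
51 = 7·7 + 2
7 = 3·2 + 1
2 = 2·1 + 0  (stop)
So 101410/19963 = [5; 12, 1, 1, 15, 7, 3, 2].

[5; 12, 1, 1, 15, 7, 3, 2]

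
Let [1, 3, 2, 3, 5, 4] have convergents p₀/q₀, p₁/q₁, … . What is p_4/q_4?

Using pₖ = aₖpₖ₋₁ + pₖ₋₂, qₖ = aₖqₖ₋₁ + qₖ₋₂ (with p₋₁=1, p₋₂=0, q₋₁=0, q₋₂=1):
  k=0: a=1, p=1, q=1
  k=1: a=3, p=4, q=3
  k=2: a=2, p=9, q=7
  k=3: a=3, p=31, q=24
  k=4: a=5, p=164, q=127

164/127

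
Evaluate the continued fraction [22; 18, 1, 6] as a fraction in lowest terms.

2911/132

Using pₖ = aₖpₖ₋₁ + pₖ₋₂ and qₖ = aₖqₖ₋₁ + qₖ₋₂:
  k=0: a=22, p=22, q=1
  k=1: a=18, p=397, q=18
  k=2: a=1, p=419, q=19
  k=3: a=6, p=2911, q=132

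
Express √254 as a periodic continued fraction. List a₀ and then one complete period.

[15; 1, 14, 1, 30]

a₀ = ⌊√254⌋ = 15.
With m₀=0, d₀=1 and mₖ₊₁ = dₖaₖ − mₖ, dₖ₊₁ = (n − mₖ₊₁²)/dₖ, aₖ₊₁ = ⌊(a₀+mₖ₊₁)/dₖ₊₁⌋:
  k=1: m=15, d=29, a=1
  k=2: m=14, d=2, a=14
  k=3: m=14, d=29, a=1
  k=4: m=15, d=1, a=30
d=1 and a=2a₀=30 at k=4, so the next step gives (m, d) = (15, 29) again — its k=1 value — and the period has length 4.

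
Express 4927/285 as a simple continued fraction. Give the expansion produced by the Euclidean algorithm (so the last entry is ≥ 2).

4927 = 17*285 + 82
285 = 3*82 + 39
82 = 2*39 + 4
39 = 9*4 + 3
4 = 1*3 + 1
3 = 3*1 + 0  (stop)
So 4927/285 = [17; 3, 2, 9, 1, 3].

[17; 3, 2, 9, 1, 3]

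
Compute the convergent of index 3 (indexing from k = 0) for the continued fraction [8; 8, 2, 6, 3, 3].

893/110

Using pₖ = aₖpₖ₋₁ + pₖ₋₂, qₖ = aₖqₖ₋₁ + qₖ₋₂ (with p₋₁=1, p₋₂=0, q₋₁=0, q₋₂=1):
  k=0: a=8, p=8, q=1
  k=1: a=8, p=65, q=8
  k=2: a=2, p=138, q=17
  k=3: a=6, p=893, q=110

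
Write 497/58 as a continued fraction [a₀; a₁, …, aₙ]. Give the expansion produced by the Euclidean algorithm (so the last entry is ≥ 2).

[8; 1, 1, 3, 8]

497 = 8*58 + 33
58 = 1*33 + 25
33 = 1*25 + 8
25 = 3*8 + 1
8 = 8*1 + 0  (stop)
So 497/58 = [8; 1, 1, 3, 8].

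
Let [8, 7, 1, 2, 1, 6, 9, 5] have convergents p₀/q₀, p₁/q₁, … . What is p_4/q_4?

Using pₖ = aₖpₖ₋₁ + pₖ₋₂, qₖ = aₖqₖ₋₁ + qₖ₋₂ (with p₋₁=1, p₋₂=0, q₋₁=0, q₋₂=1):
  k=0: a=8, p=8, q=1
  k=1: a=7, p=57, q=7
  k=2: a=1, p=65, q=8
  k=3: a=2, p=187, q=23
  k=4: a=1, p=252, q=31

252/31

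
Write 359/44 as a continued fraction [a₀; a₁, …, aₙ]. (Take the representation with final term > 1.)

359 = 8·44 + 7
44 = 6·7 + 2
7 = 3·2 + 1
2 = 2·1 + 0  (stop)
So 359/44 = [8; 6, 3, 2].

[8; 6, 3, 2]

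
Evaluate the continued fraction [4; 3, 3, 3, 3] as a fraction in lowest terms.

Using pₖ = aₖpₖ₋₁ + pₖ₋₂ and qₖ = aₖqₖ₋₁ + qₖ₋₂:
  k=0: a=4, p=4, q=1
  k=1: a=3, p=13, q=3
  k=2: a=3, p=43, q=10
  k=3: a=3, p=142, q=33
  k=4: a=3, p=469, q=109

469/109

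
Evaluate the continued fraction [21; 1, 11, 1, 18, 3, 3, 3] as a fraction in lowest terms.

180819/8248

Using pₖ = aₖpₖ₋₁ + pₖ₋₂ and qₖ = aₖqₖ₋₁ + qₖ₋₂:
  k=0: a=21, p=21, q=1
  k=1: a=1, p=22, q=1
  k=2: a=11, p=263, q=12
  k=3: a=1, p=285, q=13
  k=4: a=18, p=5393, q=246
  k=5: a=3, p=16464, q=751
  k=6: a=3, p=54785, q=2499
  k=7: a=3, p=180819, q=8248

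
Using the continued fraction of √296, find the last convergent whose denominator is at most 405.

3699/215

√296 = [17; 4, 1, 7, 1, 4, 34, …] (period length 6).
Convergents:
  p_0/q_0 = 17/1
  p_1/q_1 = 69/4
  p_2/q_2 = 86/5
  p_3/q_3 = 671/39
  p_4/q_4 = 757/44
  p_5/q_5 = 3699/215
  p_6/q_6 = 126523/7354
q_5 = 215 ≤ 405 < 7354 = q_6, so the answer is 3699/215.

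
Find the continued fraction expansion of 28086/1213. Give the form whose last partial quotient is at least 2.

28086 = 23*1213 + 187
1213 = 6*187 + 91
187 = 2*91 + 5
91 = 18*5 + 1
5 = 5*1 + 0  (stop)
So 28086/1213 = [23; 6, 2, 18, 5].

[23; 6, 2, 18, 5]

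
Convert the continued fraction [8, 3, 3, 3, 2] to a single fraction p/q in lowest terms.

Fold from the inside: start with 2/1.
  3 + 1/2 = 7/2
  3 + 2/7 = 23/7
  3 + 7/23 = 76/23
  8 + 23/76 = 631/76

631/76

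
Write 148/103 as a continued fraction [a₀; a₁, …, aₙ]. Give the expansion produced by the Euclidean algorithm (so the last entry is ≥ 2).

148 = 1·103 + 45
103 = 2·45 + 13
45 = 3·13 + 6
13 = 2·6 + 1
6 = 6·1 + 0  (stop)
So 148/103 = [1; 2, 3, 2, 6].

[1; 2, 3, 2, 6]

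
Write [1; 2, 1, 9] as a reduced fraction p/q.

Using pₖ = aₖpₖ₋₁ + pₖ₋₂ and qₖ = aₖqₖ₋₁ + qₖ₋₂:
  k=0: a=1, p=1, q=1
  k=1: a=2, p=3, q=2
  k=2: a=1, p=4, q=3
  k=3: a=9, p=39, q=29

39/29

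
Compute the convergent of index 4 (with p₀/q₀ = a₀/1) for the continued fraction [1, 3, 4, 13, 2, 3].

Using pₖ = aₖpₖ₋₁ + pₖ₋₂, qₖ = aₖqₖ₋₁ + qₖ₋₂ (with p₋₁=1, p₋₂=0, q₋₁=0, q₋₂=1):
  k=0: a=1, p=1, q=1
  k=1: a=3, p=4, q=3
  k=2: a=4, p=17, q=13
  k=3: a=13, p=225, q=172
  k=4: a=2, p=467, q=357

467/357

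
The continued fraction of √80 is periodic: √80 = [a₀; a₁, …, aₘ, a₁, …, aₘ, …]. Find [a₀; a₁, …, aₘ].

a₀ = ⌊√80⌋ = 8.
With m₀=0, d₀=1 and mₖ₊₁ = dₖaₖ − mₖ, dₖ₊₁ = (n − mₖ₊₁²)/dₖ, aₖ₊₁ = ⌊(a₀+mₖ₊₁)/dₖ₊₁⌋:
  k=1: m=8, d=16, a=1
  k=2: m=8, d=1, a=16
d=1 and a=2a₀=16 at k=2, so the next step gives (m, d) = (8, 16) again — its k=1 value — and the period has length 2.

[8; 1, 16]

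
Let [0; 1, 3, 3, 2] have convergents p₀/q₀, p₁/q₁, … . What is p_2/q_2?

Using pₖ = aₖpₖ₋₁ + pₖ₋₂, qₖ = aₖqₖ₋₁ + qₖ₋₂ (with p₋₁=1, p₋₂=0, q₋₁=0, q₋₂=1):
  k=0: a=0, p=0, q=1
  k=1: a=1, p=1, q=1
  k=2: a=3, p=3, q=4

3/4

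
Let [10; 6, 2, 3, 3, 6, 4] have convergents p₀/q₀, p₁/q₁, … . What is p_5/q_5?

9475/933

Using pₖ = aₖpₖ₋₁ + pₖ₋₂, qₖ = aₖqₖ₋₁ + qₖ₋₂ (with p₋₁=1, p₋₂=0, q₋₁=0, q₋₂=1):
  k=0: a=10, p=10, q=1
  k=1: a=6, p=61, q=6
  k=2: a=2, p=132, q=13
  k=3: a=3, p=457, q=45
  k=4: a=3, p=1503, q=148
  k=5: a=6, p=9475, q=933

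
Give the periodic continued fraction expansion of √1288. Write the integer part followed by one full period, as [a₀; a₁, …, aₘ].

[35; 1, 7, 1, 70]

a₀ = ⌊√1288⌋ = 35.
With m₀=0, d₀=1 and mₖ₊₁ = dₖaₖ − mₖ, dₖ₊₁ = (n − mₖ₊₁²)/dₖ, aₖ₊₁ = ⌊(a₀+mₖ₊₁)/dₖ₊₁⌋:
  k=1: m=35, d=63, a=1
  k=2: m=28, d=8, a=7
  k=3: m=28, d=63, a=1
  k=4: m=35, d=1, a=70
d=1 and a=2a₀=70 at k=4, so the next step gives (m, d) = (35, 63) again — its k=1 value — and the period has length 4.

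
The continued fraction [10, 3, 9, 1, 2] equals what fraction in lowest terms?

929/90

Fold from the inside: start with 2/1.
  1 + 1/2 = 3/2
  9 + 2/3 = 29/3
  3 + 3/29 = 90/29
  10 + 29/90 = 929/90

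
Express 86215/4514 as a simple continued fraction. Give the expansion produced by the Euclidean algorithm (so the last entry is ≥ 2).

86215 = 19×4514 + 449
4514 = 10×449 + 24
449 = 18×24 + 17
24 = 1×17 + 7
17 = 2×7 + 3
7 = 2×3 + 1
3 = 3×1 + 0  (stop)
So 86215/4514 = [19; 10, 18, 1, 2, 2, 3].

[19; 10, 18, 1, 2, 2, 3]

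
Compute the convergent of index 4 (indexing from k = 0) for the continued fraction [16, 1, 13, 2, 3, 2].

1710/101

Using pₖ = aₖpₖ₋₁ + pₖ₋₂, qₖ = aₖqₖ₋₁ + qₖ₋₂ (with p₋₁=1, p₋₂=0, q₋₁=0, q₋₂=1):
  k=0: a=16, p=16, q=1
  k=1: a=1, p=17, q=1
  k=2: a=13, p=237, q=14
  k=3: a=2, p=491, q=29
  k=4: a=3, p=1710, q=101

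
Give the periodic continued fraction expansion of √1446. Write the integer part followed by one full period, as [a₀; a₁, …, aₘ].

a₀ = ⌊√1446⌋ = 38.
With m₀=0, d₀=1 and mₖ₊₁ = dₖaₖ − mₖ, dₖ₊₁ = (n − mₖ₊₁²)/dₖ, aₖ₊₁ = ⌊(a₀+mₖ₊₁)/dₖ₊₁⌋:
  k=1: m=38, d=2, a=38
  k=2: m=38, d=1, a=76
d=1 and a=2a₀=76 at k=2, so the next step gives (m, d) = (38, 2) again — its k=1 value — and the period has length 2.

[38; 38, 76]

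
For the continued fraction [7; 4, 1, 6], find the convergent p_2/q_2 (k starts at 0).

36/5

Using pₖ = aₖpₖ₋₁ + pₖ₋₂, qₖ = aₖqₖ₋₁ + qₖ₋₂ (with p₋₁=1, p₋₂=0, q₋₁=0, q₋₂=1):
  k=0: a=7, p=7, q=1
  k=1: a=4, p=29, q=4
  k=2: a=1, p=36, q=5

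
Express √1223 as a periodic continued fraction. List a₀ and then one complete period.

[34; 1, 33, 1, 68]

a₀ = ⌊√1223⌋ = 34.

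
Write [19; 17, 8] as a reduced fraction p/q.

2611/137

Using pₖ = aₖpₖ₋₁ + pₖ₋₂ and qₖ = aₖqₖ₋₁ + qₖ₋₂:
  k=0: a=19, p=19, q=1
  k=1: a=17, p=324, q=17
  k=2: a=8, p=2611, q=137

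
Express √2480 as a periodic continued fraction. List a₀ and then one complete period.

a₀ = ⌊√2480⌋ = 49.
With m₀=0, d₀=1 and mₖ₊₁ = dₖaₖ − mₖ, dₖ₊₁ = (n − mₖ₊₁²)/dₖ, aₖ₊₁ = ⌊(a₀+mₖ₊₁)/dₖ₊₁⌋:
  k=1: m=49, d=79, a=1
  k=2: m=30, d=20, a=3
  k=3: m=30, d=79, a=1
  k=4: m=49, d=1, a=98
d=1 and a=2a₀=98 at k=4, so the next step gives (m, d) = (49, 79) again — its k=1 value — and the period has length 4.

[49; 1, 3, 1, 98]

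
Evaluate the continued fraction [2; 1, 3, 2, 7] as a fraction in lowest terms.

Fold from the inside: start with 7/1.
  2 + 1/7 = 15/7
  3 + 7/15 = 52/15
  1 + 15/52 = 67/52
  2 + 52/67 = 186/67

186/67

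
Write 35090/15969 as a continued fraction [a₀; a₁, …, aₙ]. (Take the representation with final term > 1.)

35090 = 2×15969 + 3152
15969 = 5×3152 + 209
3152 = 15×209 + 17
209 = 12×17 + 5
17 = 3×5 + 2
5 = 2×2 + 1
2 = 2×1 + 0  (stop)
So 35090/15969 = [2; 5, 15, 12, 3, 2, 2].

[2; 5, 15, 12, 3, 2, 2]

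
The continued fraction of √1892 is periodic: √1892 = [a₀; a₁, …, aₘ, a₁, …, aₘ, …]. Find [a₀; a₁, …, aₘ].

a₀ = ⌊√1892⌋ = 43.

[43; 2, 86]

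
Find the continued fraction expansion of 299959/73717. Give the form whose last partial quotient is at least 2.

299959 = 4·73717 + 5091
73717 = 14·5091 + 2443
5091 = 2·2443 + 205
2443 = 11·205 + 188
205 = 1·188 + 17
188 = 11·17 + 1
17 = 17·1 + 0  (stop)
So 299959/73717 = [4; 14, 2, 11, 1, 11, 17].

[4; 14, 2, 11, 1, 11, 17]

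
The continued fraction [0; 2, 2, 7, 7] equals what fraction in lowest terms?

Using pₖ = aₖpₖ₋₁ + pₖ₋₂ and qₖ = aₖqₖ₋₁ + qₖ₋₂:
  k=0: a=0, p=0, q=1
  k=1: a=2, p=1, q=2
  k=2: a=2, p=2, q=5
  k=3: a=7, p=15, q=37
  k=4: a=7, p=107, q=264

107/264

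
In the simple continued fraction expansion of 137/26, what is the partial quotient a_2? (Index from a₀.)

1

137 = 5·26 + 7   →  a_0 = 5
26 = 3·7 + 5   →  a_1 = 3
7 = 1·5 + 2   →  a_2 = 1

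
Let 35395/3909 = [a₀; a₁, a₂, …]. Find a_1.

35395 = 9·3909 + 214   →  a_0 = 9
3909 = 18·214 + 57   →  a_1 = 18

18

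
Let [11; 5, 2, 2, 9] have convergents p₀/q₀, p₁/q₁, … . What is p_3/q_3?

302/27

Using pₖ = aₖpₖ₋₁ + pₖ₋₂, qₖ = aₖqₖ₋₁ + qₖ₋₂ (with p₋₁=1, p₋₂=0, q₋₁=0, q₋₂=1):
  k=0: a=11, p=11, q=1
  k=1: a=5, p=56, q=5
  k=2: a=2, p=123, q=11
  k=3: a=2, p=302, q=27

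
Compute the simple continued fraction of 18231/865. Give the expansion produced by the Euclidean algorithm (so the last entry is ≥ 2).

[21; 13, 9, 2, 3]

18231 = 21*865 + 66
865 = 13*66 + 7
66 = 9*7 + 3
7 = 2*3 + 1
3 = 3*1 + 0  (stop)
So 18231/865 = [21; 13, 9, 2, 3].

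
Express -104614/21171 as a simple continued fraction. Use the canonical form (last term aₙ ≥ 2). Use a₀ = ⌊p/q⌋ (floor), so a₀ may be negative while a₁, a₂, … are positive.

[-5; 17, 16, 1, 3, 2, 1, 5]

-104614 = -5*21171 + 1241
21171 = 17*1241 + 74
1241 = 16*74 + 57
74 = 1*57 + 17
57 = 3*17 + 6
17 = 2*6 + 5
6 = 1*5 + 1
5 = 5*1 + 0  (stop)
So -104614/21171 = [-5; 17, 16, 1, 3, 2, 1, 5].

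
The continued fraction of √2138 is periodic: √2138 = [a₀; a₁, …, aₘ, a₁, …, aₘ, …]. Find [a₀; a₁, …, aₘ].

a₀ = ⌊√2138⌋ = 46.
With m₀=0, d₀=1 and mₖ₊₁ = dₖaₖ − mₖ, dₖ₊₁ = (n − mₖ₊₁²)/dₖ, aₖ₊₁ = ⌊(a₀+mₖ₊₁)/dₖ₊₁⌋:
  k=1: m=46, d=22, a=4
  k=2: m=42, d=17, a=5
  k=3: m=43, d=17, a=5
  k=4: m=42, d=22, a=4
  k=5: m=46, d=1, a=92
d=1 and a=2a₀=92 at k=5, so the next step gives (m, d) = (46, 22) again — its k=1 value — and the period has length 5.

[46; 4, 5, 5, 4, 92]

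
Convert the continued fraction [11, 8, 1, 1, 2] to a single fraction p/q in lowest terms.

478/43

Fold from the inside: start with 2/1.
  1 + 1/2 = 3/2
  1 + 2/3 = 5/3
  8 + 3/5 = 43/5
  11 + 5/43 = 478/43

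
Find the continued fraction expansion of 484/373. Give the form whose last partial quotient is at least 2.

[1; 3, 2, 1, 3, 2, 4]

484 = 1×373 + 111
373 = 3×111 + 40
111 = 2×40 + 31
40 = 1×31 + 9
31 = 3×9 + 4
9 = 2×4 + 1
4 = 4×1 + 0  (stop)
So 484/373 = [1; 3, 2, 1, 3, 2, 4].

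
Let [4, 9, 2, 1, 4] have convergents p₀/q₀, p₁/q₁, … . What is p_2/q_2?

Using pₖ = aₖpₖ₋₁ + pₖ₋₂, qₖ = aₖqₖ₋₁ + qₖ₋₂ (with p₋₁=1, p₋₂=0, q₋₁=0, q₋₂=1):
  k=0: a=4, p=4, q=1
  k=1: a=9, p=37, q=9
  k=2: a=2, p=78, q=19

78/19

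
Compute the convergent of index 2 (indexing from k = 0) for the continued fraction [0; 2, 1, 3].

Using pₖ = aₖpₖ₋₁ + pₖ₋₂, qₖ = aₖqₖ₋₁ + qₖ₋₂ (with p₋₁=1, p₋₂=0, q₋₁=0, q₋₂=1):
  k=0: a=0, p=0, q=1
  k=1: a=2, p=1, q=2
  k=2: a=1, p=1, q=3

1/3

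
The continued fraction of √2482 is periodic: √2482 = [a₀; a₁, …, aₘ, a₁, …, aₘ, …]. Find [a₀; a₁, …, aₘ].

a₀ = ⌊√2482⌋ = 49.
With m₀=0, d₀=1 and mₖ₊₁ = dₖaₖ − mₖ, dₖ₊₁ = (n − mₖ₊₁²)/dₖ, aₖ₊₁ = ⌊(a₀+mₖ₊₁)/dₖ₊₁⌋:
  k=1: m=49, d=81, a=1
  k=2: m=32, d=18, a=4
  k=3: m=40, d=49, a=1
  k=4: m=9, d=49, a=1
  k=5: m=40, d=18, a=4
  k=6: m=32, d=81, a=1
  k=7: m=49, d=1, a=98
d=1 and a=2a₀=98 at k=7, so the next step gives (m, d) = (49, 81) again — its k=1 value — and the period has length 7.

[49; 1, 4, 1, 1, 4, 1, 98]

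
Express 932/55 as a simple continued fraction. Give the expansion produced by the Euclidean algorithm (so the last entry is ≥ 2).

[16; 1, 17, 3]

932 = 16×55 + 52
55 = 1×52 + 3
52 = 17×3 + 1
3 = 3×1 + 0  (stop)
So 932/55 = [16; 1, 17, 3].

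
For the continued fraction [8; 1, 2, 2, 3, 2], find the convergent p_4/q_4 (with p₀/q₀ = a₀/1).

Using pₖ = aₖpₖ₋₁ + pₖ₋₂, qₖ = aₖqₖ₋₁ + qₖ₋₂ (with p₋₁=1, p₋₂=0, q₋₁=0, q₋₂=1):
  k=0: a=8, p=8, q=1
  k=1: a=1, p=9, q=1
  k=2: a=2, p=26, q=3
  k=3: a=2, p=61, q=7
  k=4: a=3, p=209, q=24

209/24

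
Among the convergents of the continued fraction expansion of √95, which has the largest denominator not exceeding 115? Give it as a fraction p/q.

770/79

√95 = [9; 1, 2, 1, 18, …] (period length 4).
Convergents:
  p_0/q_0 = 9/1
  p_1/q_1 = 10/1
  p_2/q_2 = 29/3
  p_3/q_3 = 39/4
  p_4/q_4 = 731/75
  p_5/q_5 = 770/79
  p_6/q_6 = 2271/233
q_5 = 79 ≤ 115 < 233 = q_6, so the answer is 770/79.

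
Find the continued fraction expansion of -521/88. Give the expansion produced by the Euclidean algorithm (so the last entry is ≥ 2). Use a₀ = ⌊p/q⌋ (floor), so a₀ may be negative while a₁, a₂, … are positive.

-521 = -6·88 + 7
88 = 12·7 + 4
7 = 1·4 + 3
4 = 1·3 + 1
3 = 3·1 + 0  (stop)
So -521/88 = [-6; 12, 1, 1, 3].

[-6; 12, 1, 1, 3]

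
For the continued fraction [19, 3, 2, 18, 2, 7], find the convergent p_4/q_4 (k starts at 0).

Using pₖ = aₖpₖ₋₁ + pₖ₋₂, qₖ = aₖqₖ₋₁ + qₖ₋₂ (with p₋₁=1, p₋₂=0, q₋₁=0, q₋₂=1):
  k=0: a=19, p=19, q=1
  k=1: a=3, p=58, q=3
  k=2: a=2, p=135, q=7
  k=3: a=18, p=2488, q=129
  k=4: a=2, p=5111, q=265

5111/265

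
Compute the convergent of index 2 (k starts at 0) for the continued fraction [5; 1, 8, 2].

53/9

Using pₖ = aₖpₖ₋₁ + pₖ₋₂, qₖ = aₖqₖ₋₁ + qₖ₋₂ (with p₋₁=1, p₋₂=0, q₋₁=0, q₋₂=1):
  k=0: a=5, p=5, q=1
  k=1: a=1, p=6, q=1
  k=2: a=8, p=53, q=9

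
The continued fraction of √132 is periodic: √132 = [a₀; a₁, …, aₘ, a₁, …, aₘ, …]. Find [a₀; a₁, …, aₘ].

a₀ = ⌊√132⌋ = 11.
With m₀=0, d₀=1 and mₖ₊₁ = dₖaₖ − mₖ, dₖ₊₁ = (n − mₖ₊₁²)/dₖ, aₖ₊₁ = ⌊(a₀+mₖ₊₁)/dₖ₊₁⌋:
  k=1: m=11, d=11, a=2
  k=2: m=11, d=1, a=22
d=1 and a=2a₀=22 at k=2, so the next step gives (m, d) = (11, 11) again — its k=1 value — and the period has length 2.

[11; 2, 22]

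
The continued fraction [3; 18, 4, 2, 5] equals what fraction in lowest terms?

2728/893

Fold from the inside: start with 5/1.
  2 + 1/5 = 11/5
  4 + 5/11 = 49/11
  18 + 11/49 = 893/49
  3 + 49/893 = 2728/893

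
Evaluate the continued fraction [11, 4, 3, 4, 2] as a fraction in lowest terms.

1404/125

Fold from the inside: start with 2/1.
  4 + 1/2 = 9/2
  3 + 2/9 = 29/9
  4 + 9/29 = 125/29
  11 + 29/125 = 1404/125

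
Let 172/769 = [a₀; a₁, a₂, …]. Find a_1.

172 = 0·769 + 172   →  a_0 = 0
769 = 4·172 + 81   →  a_1 = 4

4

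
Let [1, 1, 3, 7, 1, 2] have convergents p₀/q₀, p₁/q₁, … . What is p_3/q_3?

Using pₖ = aₖpₖ₋₁ + pₖ₋₂, qₖ = aₖqₖ₋₁ + qₖ₋₂ (with p₋₁=1, p₋₂=0, q₋₁=0, q₋₂=1):
  k=0: a=1, p=1, q=1
  k=1: a=1, p=2, q=1
  k=2: a=3, p=7, q=4
  k=3: a=7, p=51, q=29

51/29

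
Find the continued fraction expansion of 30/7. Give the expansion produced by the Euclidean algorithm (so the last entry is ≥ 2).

30 = 4·7 + 2
7 = 3·2 + 1
2 = 2·1 + 0  (stop)
So 30/7 = [4; 3, 2].

[4; 3, 2]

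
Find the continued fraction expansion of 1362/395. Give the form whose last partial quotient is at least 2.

1362 = 3·395 + 177
395 = 2·177 + 41
177 = 4·41 + 13
41 = 3·13 + 2
13 = 6·2 + 1
2 = 2·1 + 0  (stop)
So 1362/395 = [3; 2, 4, 3, 6, 2].

[3; 2, 4, 3, 6, 2]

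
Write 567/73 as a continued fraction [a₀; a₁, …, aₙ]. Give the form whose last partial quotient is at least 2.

567 = 7*73 + 56
73 = 1*56 + 17
56 = 3*17 + 5
17 = 3*5 + 2
5 = 2*2 + 1
2 = 2*1 + 0  (stop)
So 567/73 = [7; 1, 3, 3, 2, 2].

[7; 1, 3, 3, 2, 2]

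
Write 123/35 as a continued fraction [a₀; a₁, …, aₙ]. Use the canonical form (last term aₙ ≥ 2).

[3; 1, 1, 17]

123 = 3×35 + 18
35 = 1×18 + 17
18 = 1×17 + 1
17 = 17×1 + 0  (stop)
So 123/35 = [3; 1, 1, 17].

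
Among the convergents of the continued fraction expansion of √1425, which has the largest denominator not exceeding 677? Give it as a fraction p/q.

11438/303

√1425 = [37; 1, 2, 1, 74, …] (period length 4).
Convergents:
  p_0/q_0 = 37/1
  p_1/q_1 = 38/1
  p_2/q_2 = 113/3
  p_3/q_3 = 151/4
  p_4/q_4 = 11287/299
  p_5/q_5 = 11438/303
  p_6/q_6 = 34163/905
q_5 = 303 ≤ 677 < 905 = q_6, so the answer is 11438/303.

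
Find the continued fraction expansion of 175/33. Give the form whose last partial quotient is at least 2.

[5; 3, 3, 3]

175 = 5×33 + 10
33 = 3×10 + 3
10 = 3×3 + 1
3 = 3×1 + 0  (stop)
So 175/33 = [5; 3, 3, 3].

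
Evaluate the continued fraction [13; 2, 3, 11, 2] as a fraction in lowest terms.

2216/165

Using pₖ = aₖpₖ₋₁ + pₖ₋₂ and qₖ = aₖqₖ₋₁ + qₖ₋₂:
  k=0: a=13, p=13, q=1
  k=1: a=2, p=27, q=2
  k=2: a=3, p=94, q=7
  k=3: a=11, p=1061, q=79
  k=4: a=2, p=2216, q=165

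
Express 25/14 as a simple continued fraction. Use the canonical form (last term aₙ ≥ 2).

25 = 1×14 + 11
14 = 1×11 + 3
11 = 3×3 + 2
3 = 1×2 + 1
2 = 2×1 + 0  (stop)
So 25/14 = [1; 1, 3, 1, 2].

[1; 1, 3, 1, 2]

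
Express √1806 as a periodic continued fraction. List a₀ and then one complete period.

[42; 2, 84]

a₀ = ⌊√1806⌋ = 42.
With m₀=0, d₀=1 and mₖ₊₁ = dₖaₖ − mₖ, dₖ₊₁ = (n − mₖ₊₁²)/dₖ, aₖ₊₁ = ⌊(a₀+mₖ₊₁)/dₖ₊₁⌋:
  k=1: m=42, d=42, a=2
  k=2: m=42, d=1, a=84
d=1 and a=2a₀=84 at k=2, so the next step gives (m, d) = (42, 42) again — its k=1 value — and the period has length 2.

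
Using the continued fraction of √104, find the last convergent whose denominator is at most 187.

√104 = [10; 5, 20, …] (period length 2).
Convergents:
  p_0/q_0 = 10/1
  p_1/q_1 = 51/5
  p_2/q_2 = 1030/101
  p_3/q_3 = 5201/510
q_2 = 101 ≤ 187 < 510 = q_3, so the answer is 1030/101.

1030/101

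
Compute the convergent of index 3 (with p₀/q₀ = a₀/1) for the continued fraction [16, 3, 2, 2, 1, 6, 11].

277/17

Using pₖ = aₖpₖ₋₁ + pₖ₋₂, qₖ = aₖqₖ₋₁ + qₖ₋₂ (with p₋₁=1, p₋₂=0, q₋₁=0, q₋₂=1):
  k=0: a=16, p=16, q=1
  k=1: a=3, p=49, q=3
  k=2: a=2, p=114, q=7
  k=3: a=2, p=277, q=17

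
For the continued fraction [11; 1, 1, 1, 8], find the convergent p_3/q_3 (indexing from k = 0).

Using pₖ = aₖpₖ₋₁ + pₖ₋₂, qₖ = aₖqₖ₋₁ + qₖ₋₂ (with p₋₁=1, p₋₂=0, q₋₁=0, q₋₂=1):
  k=0: a=11, p=11, q=1
  k=1: a=1, p=12, q=1
  k=2: a=1, p=23, q=2
  k=3: a=1, p=35, q=3

35/3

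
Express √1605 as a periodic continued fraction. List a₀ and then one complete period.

[40; 16, 80]

a₀ = ⌊√1605⌋ = 40.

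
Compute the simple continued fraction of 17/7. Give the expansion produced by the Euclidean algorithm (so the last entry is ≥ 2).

[2; 2, 3]

17 = 2·7 + 3
7 = 2·3 + 1
3 = 3·1 + 0  (stop)
So 17/7 = [2; 2, 3].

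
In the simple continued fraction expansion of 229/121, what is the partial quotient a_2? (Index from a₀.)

8

229 = 1·121 + 108   →  a_0 = 1
121 = 1·108 + 13   →  a_1 = 1
108 = 8·13 + 4   →  a_2 = 8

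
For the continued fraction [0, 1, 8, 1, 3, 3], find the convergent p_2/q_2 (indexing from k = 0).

8/9

Using pₖ = aₖpₖ₋₁ + pₖ₋₂, qₖ = aₖqₖ₋₁ + qₖ₋₂ (with p₋₁=1, p₋₂=0, q₋₁=0, q₋₂=1):
  k=0: a=0, p=0, q=1
  k=1: a=1, p=1, q=1
  k=2: a=8, p=8, q=9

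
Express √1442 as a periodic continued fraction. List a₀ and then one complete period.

a₀ = ⌊√1442⌋ = 37.
With m₀=0, d₀=1 and mₖ₊₁ = dₖaₖ − mₖ, dₖ₊₁ = (n − mₖ₊₁²)/dₖ, aₖ₊₁ = ⌊(a₀+mₖ₊₁)/dₖ₊₁⌋:
  k=1: m=37, d=73, a=1
  k=2: m=36, d=2, a=36
  k=3: m=36, d=73, a=1
  k=4: m=37, d=1, a=74
d=1 and a=2a₀=74 at k=4, so the next step gives (m, d) = (37, 73) again — its k=1 value — and the period has length 4.

[37; 1, 36, 1, 74]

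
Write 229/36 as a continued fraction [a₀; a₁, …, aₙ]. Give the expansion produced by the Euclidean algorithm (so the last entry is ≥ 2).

[6; 2, 1, 3, 3]

229 = 6×36 + 13
36 = 2×13 + 10
13 = 1×10 + 3
10 = 3×3 + 1
3 = 3×1 + 0  (stop)
So 229/36 = [6; 2, 1, 3, 3].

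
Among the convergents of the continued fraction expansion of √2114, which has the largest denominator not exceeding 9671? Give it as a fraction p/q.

194534/4231

√2114 = [45; 1, 44, 1, 90, …] (period length 4).
Convergents:
  p_0/q_0 = 45/1
  p_1/q_1 = 46/1
  p_2/q_2 = 2069/45
  p_3/q_3 = 2115/46
  p_4/q_4 = 192419/4185
  p_5/q_5 = 194534/4231
  p_6/q_6 = 8751915/190349
q_5 = 4231 ≤ 9671 < 190349 = q_6, so the answer is 194534/4231.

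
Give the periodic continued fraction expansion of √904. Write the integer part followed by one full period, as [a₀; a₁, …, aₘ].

a₀ = ⌊√904⌋ = 30.
With m₀=0, d₀=1 and mₖ₊₁ = dₖaₖ − mₖ, dₖ₊₁ = (n − mₖ₊₁²)/dₖ, aₖ₊₁ = ⌊(a₀+mₖ₊₁)/dₖ₊₁⌋:
  k=1: m=30, d=4, a=15
  k=2: m=30, d=1, a=60
d=1 and a=2a₀=60 at k=2, so the next step gives (m, d) = (30, 4) again — its k=1 value — and the period has length 2.

[30; 15, 60]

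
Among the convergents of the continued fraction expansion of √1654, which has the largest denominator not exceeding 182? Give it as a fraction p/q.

4921/121

√1654 = [40; 1, 2, 40, 2, 1, 80, …] (period length 6).
Convergents:
  p_0/q_0 = 40/1
  p_1/q_1 = 41/1
  p_2/q_2 = 122/3
  p_3/q_3 = 4921/121
  p_4/q_4 = 9964/245
q_3 = 121 ≤ 182 < 245 = q_4, so the answer is 4921/121.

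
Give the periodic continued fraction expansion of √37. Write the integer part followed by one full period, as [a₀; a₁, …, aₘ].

a₀ = ⌊√37⌋ = 6.
With m₀=0, d₀=1 and mₖ₊₁ = dₖaₖ − mₖ, dₖ₊₁ = (n − mₖ₊₁²)/dₖ, aₖ₊₁ = ⌊(a₀+mₖ₊₁)/dₖ₊₁⌋:
  k=1: m=6, d=1, a=12
d=1 and a=2a₀=12 at k=1, so the next step gives (m, d) = (6, 1) again — its k=1 value — and the period has length 1.

[6; 12]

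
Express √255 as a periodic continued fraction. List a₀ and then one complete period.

[15; 1, 30]

a₀ = ⌊√255⌋ = 15.
With m₀=0, d₀=1 and mₖ₊₁ = dₖaₖ − mₖ, dₖ₊₁ = (n − mₖ₊₁²)/dₖ, aₖ₊₁ = ⌊(a₀+mₖ₊₁)/dₖ₊₁⌋:
  k=1: m=15, d=30, a=1
  k=2: m=15, d=1, a=30
d=1 and a=2a₀=30 at k=2, so the next step gives (m, d) = (15, 30) again — its k=1 value — and the period has length 2.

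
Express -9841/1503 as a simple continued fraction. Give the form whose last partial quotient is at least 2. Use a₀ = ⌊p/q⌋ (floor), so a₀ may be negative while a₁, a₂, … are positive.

[-7; 2, 4, 1, 3, 11, 1, 2]

-9841 = -7·1503 + 680
1503 = 2·680 + 143
680 = 4·143 + 108
143 = 1·108 + 35
108 = 3·35 + 3
35 = 11·3 + 2
3 = 1·2 + 1
2 = 2·1 + 0  (stop)
So -9841/1503 = [-7; 2, 4, 1, 3, 11, 1, 2].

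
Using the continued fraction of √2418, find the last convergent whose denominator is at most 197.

√2418 = [49; 5, 1, 3, 2, 3, 1, 5, 98, …] (period length 8).
Convergents:
  p_0/q_0 = 49/1
  p_1/q_1 = 246/5
  p_2/q_2 = 295/6
  p_3/q_3 = 1131/23
  p_4/q_4 = 2557/52
  p_5/q_5 = 8802/179
  p_6/q_6 = 11359/231
q_5 = 179 ≤ 197 < 231 = q_6, so the answer is 8802/179.

8802/179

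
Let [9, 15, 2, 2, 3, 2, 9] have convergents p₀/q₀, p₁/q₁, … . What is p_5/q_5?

Using pₖ = aₖpₖ₋₁ + pₖ₋₂, qₖ = aₖqₖ₋₁ + qₖ₋₂ (with p₋₁=1, p₋₂=0, q₋₁=0, q₋₂=1):
  k=0: a=9, p=9, q=1
  k=1: a=15, p=136, q=15
  k=2: a=2, p=281, q=31
  k=3: a=2, p=698, q=77
  k=4: a=3, p=2375, q=262
  k=5: a=2, p=5448, q=601

5448/601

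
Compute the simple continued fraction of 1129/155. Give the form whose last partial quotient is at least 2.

[7; 3, 1, 1, 10, 2]

1129 = 7×155 + 44
155 = 3×44 + 23
44 = 1×23 + 21
23 = 1×21 + 2
21 = 10×2 + 1
2 = 2×1 + 0  (stop)
So 1129/155 = [7; 3, 1, 1, 10, 2].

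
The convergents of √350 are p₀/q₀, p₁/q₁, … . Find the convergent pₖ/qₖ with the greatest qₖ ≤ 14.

√350 = [18; 1, 2, 2, 2, 1, 36, …] (period length 6).
Convergents:
  p_0/q_0 = 18/1
  p_1/q_1 = 19/1
  p_2/q_2 = 56/3
  p_3/q_3 = 131/7
  p_4/q_4 = 318/17
q_3 = 7 ≤ 14 < 17 = q_4, so the answer is 131/7.

131/7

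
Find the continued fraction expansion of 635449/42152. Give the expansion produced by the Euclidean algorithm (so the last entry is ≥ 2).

635449 = 15×42152 + 3169
42152 = 13×3169 + 955
3169 = 3×955 + 304
955 = 3×304 + 43
304 = 7×43 + 3
43 = 14×3 + 1
3 = 3×1 + 0  (stop)
So 635449/42152 = [15; 13, 3, 3, 7, 14, 3].

[15; 13, 3, 3, 7, 14, 3]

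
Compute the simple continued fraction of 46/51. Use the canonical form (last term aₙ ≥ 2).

46 = 0·51 + 46
51 = 1·46 + 5
46 = 9·5 + 1
5 = 5·1 + 0  (stop)
So 46/51 = [0; 1, 9, 5].

[0; 1, 9, 5]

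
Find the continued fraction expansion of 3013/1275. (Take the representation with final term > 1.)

[2; 2, 1, 3, 16, 3, 2]

3013 = 2×1275 + 463
1275 = 2×463 + 349
463 = 1×349 + 114
349 = 3×114 + 7
114 = 16×7 + 2
7 = 3×2 + 1
2 = 2×1 + 0  (stop)
So 3013/1275 = [2; 2, 1, 3, 16, 3, 2].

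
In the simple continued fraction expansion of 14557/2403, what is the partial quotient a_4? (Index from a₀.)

14557 = 6·2403 + 139   →  a_0 = 6
2403 = 17·139 + 40   →  a_1 = 17
139 = 3·40 + 19   →  a_2 = 3
40 = 2·19 + 2   →  a_3 = 2
19 = 9·2 + 1   →  a_4 = 9

9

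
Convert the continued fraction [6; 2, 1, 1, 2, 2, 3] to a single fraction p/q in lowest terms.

Using pₖ = aₖpₖ₋₁ + pₖ₋₂ and qₖ = aₖqₖ₋₁ + qₖ₋₂:
  k=0: a=6, p=6, q=1
  k=1: a=2, p=13, q=2
  k=2: a=1, p=19, q=3
  k=3: a=1, p=32, q=5
  k=4: a=2, p=83, q=13
  k=5: a=2, p=198, q=31
  k=6: a=3, p=677, q=106

677/106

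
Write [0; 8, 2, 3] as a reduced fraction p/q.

Fold from the inside: start with 3/1.
  2 + 1/3 = 7/3
  8 + 3/7 = 59/7
  0 + 7/59 = 7/59

7/59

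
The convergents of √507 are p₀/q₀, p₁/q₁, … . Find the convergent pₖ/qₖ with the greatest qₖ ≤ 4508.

61493/2731

√507 = [22; 1, 1, 14, 1, 1, 44, …] (period length 6).
Convergents:
  p_0/q_0 = 22/1
  p_1/q_1 = 23/1
  p_2/q_2 = 45/2
  p_3/q_3 = 653/29
  p_4/q_4 = 698/31
  p_5/q_5 = 1351/60
  p_6/q_6 = 60142/2671
  p_7/q_7 = 61493/2731
  p_8/q_8 = 121635/5402
q_7 = 2731 ≤ 4508 < 5402 = q_8, so the answer is 61493/2731.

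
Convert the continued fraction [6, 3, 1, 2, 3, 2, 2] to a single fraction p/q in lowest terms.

Using pₖ = aₖpₖ₋₁ + pₖ₋₂ and qₖ = aₖqₖ₋₁ + qₖ₋₂:
  k=0: a=6, p=6, q=1
  k=1: a=3, p=19, q=3
  k=2: a=1, p=25, q=4
  k=3: a=2, p=69, q=11
  k=4: a=3, p=232, q=37
  k=5: a=2, p=533, q=85
  k=6: a=2, p=1298, q=207

1298/207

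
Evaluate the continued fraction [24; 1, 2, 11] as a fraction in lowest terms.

Using pₖ = aₖpₖ₋₁ + pₖ₋₂ and qₖ = aₖqₖ₋₁ + qₖ₋₂:
  k=0: a=24, p=24, q=1
  k=1: a=1, p=25, q=1
  k=2: a=2, p=74, q=3
  k=3: a=11, p=839, q=34

839/34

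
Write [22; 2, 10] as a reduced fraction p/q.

472/21

Fold from the inside: start with 10/1.
  2 + 1/10 = 21/10
  22 + 10/21 = 472/21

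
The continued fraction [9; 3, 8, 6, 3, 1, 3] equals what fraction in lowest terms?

22322/2395

Using pₖ = aₖpₖ₋₁ + pₖ₋₂ and qₖ = aₖqₖ₋₁ + qₖ₋₂:
  k=0: a=9, p=9, q=1
  k=1: a=3, p=28, q=3
  k=2: a=8, p=233, q=25
  k=3: a=6, p=1426, q=153
  k=4: a=3, p=4511, q=484
  k=5: a=1, p=5937, q=637
  k=6: a=3, p=22322, q=2395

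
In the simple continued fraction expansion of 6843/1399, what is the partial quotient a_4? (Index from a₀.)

6843 = 4·1399 + 1247   →  a_0 = 4
1399 = 1·1247 + 152   →  a_1 = 1
1247 = 8·152 + 31   →  a_2 = 8
152 = 4·31 + 28   →  a_3 = 4
31 = 1·28 + 3   →  a_4 = 1

1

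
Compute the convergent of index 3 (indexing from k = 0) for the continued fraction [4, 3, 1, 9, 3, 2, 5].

Using pₖ = aₖpₖ₋₁ + pₖ₋₂, qₖ = aₖqₖ₋₁ + qₖ₋₂ (with p₋₁=1, p₋₂=0, q₋₁=0, q₋₂=1):
  k=0: a=4, p=4, q=1
  k=1: a=3, p=13, q=3
  k=2: a=1, p=17, q=4
  k=3: a=9, p=166, q=39

166/39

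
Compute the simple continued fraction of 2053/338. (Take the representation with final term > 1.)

[6; 13, 1, 1, 12]

2053 = 6*338 + 25
338 = 13*25 + 13
25 = 1*13 + 12
13 = 1*12 + 1
12 = 12*1 + 0  (stop)
So 2053/338 = [6; 13, 1, 1, 12].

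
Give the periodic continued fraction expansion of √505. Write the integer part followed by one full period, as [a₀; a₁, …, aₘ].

[22; 2, 8, 2, 44]

a₀ = ⌊√505⌋ = 22.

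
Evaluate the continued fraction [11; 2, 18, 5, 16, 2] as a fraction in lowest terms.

71734/6245

Fold from the inside: start with 2/1.
  16 + 1/2 = 33/2
  5 + 2/33 = 167/33
  18 + 33/167 = 3039/167
  2 + 167/3039 = 6245/3039
  11 + 3039/6245 = 71734/6245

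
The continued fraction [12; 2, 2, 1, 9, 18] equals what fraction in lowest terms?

15297/1231

Fold from the inside: start with 18/1.
  9 + 1/18 = 163/18
  1 + 18/163 = 181/163
  2 + 163/181 = 525/181
  2 + 181/525 = 1231/525
  12 + 525/1231 = 15297/1231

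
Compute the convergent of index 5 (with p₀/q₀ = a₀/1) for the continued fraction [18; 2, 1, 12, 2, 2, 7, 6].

Using pₖ = aₖpₖ₋₁ + pₖ₋₂, qₖ = aₖqₖ₋₁ + qₖ₋₂ (with p₋₁=1, p₋₂=0, q₋₁=0, q₋₂=1):
  k=0: a=18, p=18, q=1
  k=1: a=2, p=37, q=2
  k=2: a=1, p=55, q=3
  k=3: a=12, p=697, q=38
  k=4: a=2, p=1449, q=79
  k=5: a=2, p=3595, q=196

3595/196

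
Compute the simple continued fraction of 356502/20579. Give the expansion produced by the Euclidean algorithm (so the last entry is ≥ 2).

356502 = 17×20579 + 6659
20579 = 3×6659 + 602
6659 = 11×602 + 37
602 = 16×37 + 10
37 = 3×10 + 7
10 = 1×7 + 3
7 = 2×3 + 1
3 = 3×1 + 0  (stop)
So 356502/20579 = [17; 3, 11, 16, 3, 1, 2, 3].

[17; 3, 11, 16, 3, 1, 2, 3]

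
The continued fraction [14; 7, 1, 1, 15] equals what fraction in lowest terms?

Using pₖ = aₖpₖ₋₁ + pₖ₋₂ and qₖ = aₖqₖ₋₁ + qₖ₋₂:
  k=0: a=14, p=14, q=1
  k=1: a=7, p=99, q=7
  k=2: a=1, p=113, q=8
  k=3: a=1, p=212, q=15
  k=4: a=15, p=3293, q=233

3293/233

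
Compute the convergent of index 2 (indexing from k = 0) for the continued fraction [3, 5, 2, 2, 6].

35/11

Using pₖ = aₖpₖ₋₁ + pₖ₋₂, qₖ = aₖqₖ₋₁ + qₖ₋₂ (with p₋₁=1, p₋₂=0, q₋₁=0, q₋₂=1):
  k=0: a=3, p=3, q=1
  k=1: a=5, p=16, q=5
  k=2: a=2, p=35, q=11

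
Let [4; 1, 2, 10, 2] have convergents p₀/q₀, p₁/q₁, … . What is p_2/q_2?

14/3

Using pₖ = aₖpₖ₋₁ + pₖ₋₂, qₖ = aₖqₖ₋₁ + qₖ₋₂ (with p₋₁=1, p₋₂=0, q₋₁=0, q₋₂=1):
  k=0: a=4, p=4, q=1
  k=1: a=1, p=5, q=1
  k=2: a=2, p=14, q=3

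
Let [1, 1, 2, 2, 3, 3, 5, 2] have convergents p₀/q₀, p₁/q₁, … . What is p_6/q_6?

716/419

Using pₖ = aₖpₖ₋₁ + pₖ₋₂, qₖ = aₖqₖ₋₁ + qₖ₋₂ (with p₋₁=1, p₋₂=0, q₋₁=0, q₋₂=1):
  k=0: a=1, p=1, q=1
  k=1: a=1, p=2, q=1
  k=2: a=2, p=5, q=3
  k=3: a=2, p=12, q=7
  k=4: a=3, p=41, q=24
  k=5: a=3, p=135, q=79
  k=6: a=5, p=716, q=419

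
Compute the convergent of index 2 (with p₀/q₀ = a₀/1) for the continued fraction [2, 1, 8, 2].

Using pₖ = aₖpₖ₋₁ + pₖ₋₂, qₖ = aₖqₖ₋₁ + qₖ₋₂ (with p₋₁=1, p₋₂=0, q₋₁=0, q₋₂=1):
  k=0: a=2, p=2, q=1
  k=1: a=1, p=3, q=1
  k=2: a=8, p=26, q=9

26/9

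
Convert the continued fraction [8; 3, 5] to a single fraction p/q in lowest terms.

Fold from the inside: start with 5/1.
  3 + 1/5 = 16/5
  8 + 5/16 = 133/16

133/16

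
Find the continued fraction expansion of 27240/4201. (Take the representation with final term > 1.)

[6; 2, 15, 3, 2, 2, 3, 2]

27240 = 6*4201 + 2034
4201 = 2*2034 + 133
2034 = 15*133 + 39
133 = 3*39 + 16
39 = 2*16 + 7
16 = 2*7 + 2
7 = 3*2 + 1
2 = 2*1 + 0  (stop)
So 27240/4201 = [6; 2, 15, 3, 2, 2, 3, 2].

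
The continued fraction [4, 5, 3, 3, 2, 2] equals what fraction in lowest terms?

1244/297

Using pₖ = aₖpₖ₋₁ + pₖ₋₂ and qₖ = aₖqₖ₋₁ + qₖ₋₂:
  k=0: a=4, p=4, q=1
  k=1: a=5, p=21, q=5
  k=2: a=3, p=67, q=16
  k=3: a=3, p=222, q=53
  k=4: a=2, p=511, q=122
  k=5: a=2, p=1244, q=297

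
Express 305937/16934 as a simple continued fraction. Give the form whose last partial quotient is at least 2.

[18; 15, 19, 14, 1, 3]

305937 = 18×16934 + 1125
16934 = 15×1125 + 59
1125 = 19×59 + 4
59 = 14×4 + 3
4 = 1×3 + 1
3 = 3×1 + 0  (stop)
So 305937/16934 = [18; 15, 19, 14, 1, 3].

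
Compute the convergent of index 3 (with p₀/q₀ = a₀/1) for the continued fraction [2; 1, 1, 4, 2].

Using pₖ = aₖpₖ₋₁ + pₖ₋₂, qₖ = aₖqₖ₋₁ + qₖ₋₂ (with p₋₁=1, p₋₂=0, q₋₁=0, q₋₂=1):
  k=0: a=2, p=2, q=1
  k=1: a=1, p=3, q=1
  k=2: a=1, p=5, q=2
  k=3: a=4, p=23, q=9

23/9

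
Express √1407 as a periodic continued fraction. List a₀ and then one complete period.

[37; 1, 1, 24, 1, 1, 74]

a₀ = ⌊√1407⌋ = 37.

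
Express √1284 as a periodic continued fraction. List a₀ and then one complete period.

[35; 1, 4, 1, 70]

a₀ = ⌊√1284⌋ = 35.
With m₀=0, d₀=1 and mₖ₊₁ = dₖaₖ − mₖ, dₖ₊₁ = (n − mₖ₊₁²)/dₖ, aₖ₊₁ = ⌊(a₀+mₖ₊₁)/dₖ₊₁⌋:
  k=1: m=35, d=59, a=1
  k=2: m=24, d=12, a=4
  k=3: m=24, d=59, a=1
  k=4: m=35, d=1, a=70
d=1 and a=2a₀=70 at k=4, so the next step gives (m, d) = (35, 59) again — its k=1 value — and the period has length 4.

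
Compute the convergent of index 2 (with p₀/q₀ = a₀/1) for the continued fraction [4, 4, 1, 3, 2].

21/5

Using pₖ = aₖpₖ₋₁ + pₖ₋₂, qₖ = aₖqₖ₋₁ + qₖ₋₂ (with p₋₁=1, p₋₂=0, q₋₁=0, q₋₂=1):
  k=0: a=4, p=4, q=1
  k=1: a=4, p=17, q=4
  k=2: a=1, p=21, q=5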